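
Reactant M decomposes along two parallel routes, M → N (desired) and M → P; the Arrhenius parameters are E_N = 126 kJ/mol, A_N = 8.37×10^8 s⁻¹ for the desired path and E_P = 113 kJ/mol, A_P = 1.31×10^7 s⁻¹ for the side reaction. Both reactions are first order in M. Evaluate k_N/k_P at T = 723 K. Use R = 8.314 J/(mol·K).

k_N/k_P = (A_N/A_P)·exp[−(E_N−E_P)/(RT)] = (A_N/A_P)·exp[(E_P−E_N)/(RT)].
(E_P−E_N)/(RT) = (113−126)×10³/(8.314×723) = -13000/6011 = -2.163.
k_N/k_P = (8.37×10^8/1.31×10^7)·exp(-2.163) = 63.89 × 0.1150 = 7.35.
Since E_N > E_P, raising the temperature improves selectivity toward N.

7.35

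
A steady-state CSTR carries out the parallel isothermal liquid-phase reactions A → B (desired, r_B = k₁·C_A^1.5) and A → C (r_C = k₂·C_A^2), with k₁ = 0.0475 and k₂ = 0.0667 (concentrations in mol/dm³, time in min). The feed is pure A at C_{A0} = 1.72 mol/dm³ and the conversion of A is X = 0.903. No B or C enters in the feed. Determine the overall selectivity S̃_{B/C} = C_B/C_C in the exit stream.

Exit C_A = C_{A0}(1−X) = 1.72×0.0970 = 0.1668 mol/dm³.
Rates in a CSTR are evaluated at the outlet concentration: r_B = 0.0475×0.1668^1.5 = 0.003237, r_C = 0.0667×0.1668^2 = 0.001857.
Overall selectivity = C_B/C_C = r_Bτ/(r_Cτ) = r_B/r_C = 1.74.

1.74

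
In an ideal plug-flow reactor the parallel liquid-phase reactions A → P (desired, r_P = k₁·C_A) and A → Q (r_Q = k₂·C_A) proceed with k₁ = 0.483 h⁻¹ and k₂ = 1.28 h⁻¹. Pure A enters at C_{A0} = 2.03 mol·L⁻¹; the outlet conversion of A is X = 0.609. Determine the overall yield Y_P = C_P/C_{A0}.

0.167

C_A = C_{A0}(1−X) = 0.7937 mol·L⁻¹.
Both paths are first order in A, so the instantaneous fraction to P is constant: dC_P/d(−C_A) = k₁/(k₁+k₂) = 0.2740.
C_P = 0.2740·(C_{A0}−C_A) = 0.2740×1.236 = 0.339 mol·L⁻¹.
Y_P = C_P/C_{A0} = 0.3387/2.03 = 0.167.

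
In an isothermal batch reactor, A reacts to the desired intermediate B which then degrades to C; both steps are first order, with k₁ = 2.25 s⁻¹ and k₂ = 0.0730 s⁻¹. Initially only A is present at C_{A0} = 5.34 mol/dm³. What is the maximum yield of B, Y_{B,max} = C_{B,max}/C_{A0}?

At the optimum, C_{B,max}/C_{A0} = (k₁/k₂)^[k₂/(k₂−k₁)].
= (2.25/0.0730)^(0.0730/(0.0730−2.25)) = (30.82)^(-0.03353) = 0.8914.

0.891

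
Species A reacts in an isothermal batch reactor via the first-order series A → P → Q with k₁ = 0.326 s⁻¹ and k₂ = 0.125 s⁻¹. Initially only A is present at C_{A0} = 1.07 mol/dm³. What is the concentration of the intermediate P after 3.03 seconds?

0.542 mol/dm³

Solving the coupled first-order balances gives C_P(t) = [k₁/(k₂−k₁)]·C_{A0}·(e^(−k₁t) − e^(−k₂t)).
e^(−k₁t) = e^(−0.326×3.03) = e^(−0.9878) = 0.3724; e^(−k₂t) = e^(−0.3787) = 0.6847.
C_P = 0.326×1.07/(0.125−0.326) × (0.3724−0.6847) = (-1.735)×(-0.3123) = 0.5420 mol/dm³.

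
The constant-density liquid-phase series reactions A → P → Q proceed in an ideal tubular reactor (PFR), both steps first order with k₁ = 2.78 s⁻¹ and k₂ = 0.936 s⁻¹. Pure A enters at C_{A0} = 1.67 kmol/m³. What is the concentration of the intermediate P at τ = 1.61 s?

The intermediate concentration in a first-order A→B→C sequence is C_P = k₁C_{A0}(e^(−k₁τ) − e^(−k₂τ))/(k₂−k₁).
e^(−k₁τ) = e^(−2.78×1.61) = e^(−4.476) = 0.01138; e^(−k₂τ) = e^(−1.507) = 0.2216.
C_P = 2.78×1.67/(0.936−2.78) × (0.01138−0.2216) = (-2.518)×(-0.2102) = 0.5292 kmol/m³.

0.529 kmol/m³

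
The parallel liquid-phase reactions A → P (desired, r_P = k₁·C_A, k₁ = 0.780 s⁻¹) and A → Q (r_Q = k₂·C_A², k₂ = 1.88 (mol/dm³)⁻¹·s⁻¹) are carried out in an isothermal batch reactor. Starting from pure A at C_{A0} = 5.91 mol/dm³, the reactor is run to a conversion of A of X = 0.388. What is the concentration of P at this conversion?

C_A = C_{A0}(1−X) = 3.617 mol/dm³.
Along a PFR/batch, dC_P/dC_A = −r_P/(r_P+r_Q) = −k₁/(k₁+k₂·C_A).
Integrating from C_{A0} to C_A: C_P = (0.780/1.88)·ln[(0.780+1.88·5.91)/(0.780+1.88·3.62)] = 0.4149·ln(11.89/7.580) = 0.1868 mol/dm³.

0.187 mol/dm³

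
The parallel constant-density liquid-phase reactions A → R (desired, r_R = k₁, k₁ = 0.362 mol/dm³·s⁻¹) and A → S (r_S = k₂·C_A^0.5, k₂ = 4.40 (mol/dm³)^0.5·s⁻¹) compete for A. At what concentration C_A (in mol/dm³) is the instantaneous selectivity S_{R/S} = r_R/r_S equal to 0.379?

S_{R/S} = (k₁/k₂)·C_A^-0.5 ⇒ C_A = (S·k₂/k₁)^(-2).
= (0.379×4.40/0.362)^(-2) = (4.607)^(-2) = 0.0471 mol/dm³.

0.0471 mol/dm³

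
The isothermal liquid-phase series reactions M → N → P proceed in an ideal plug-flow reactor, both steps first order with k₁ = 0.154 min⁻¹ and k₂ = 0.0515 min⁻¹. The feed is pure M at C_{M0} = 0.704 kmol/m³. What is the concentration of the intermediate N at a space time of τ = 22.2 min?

The intermediate concentration in a first-order A→B→C sequence is C_N = k₁C_{M0}(e^(−k₁τ) − e^(−k₂τ))/(k₂−k₁).
e^(−k₁τ) = e^(−0.154×22.2) = e^(−3.419) = 0.03275; e^(−k₂τ) = e^(−1.143) = 0.3188.
C_N = 0.154×0.704/(0.0515−0.154) × (0.03275−0.3188) = (-1.058)×(-0.2860) = 0.3025 kmol/m³.

0.303 kmol/m³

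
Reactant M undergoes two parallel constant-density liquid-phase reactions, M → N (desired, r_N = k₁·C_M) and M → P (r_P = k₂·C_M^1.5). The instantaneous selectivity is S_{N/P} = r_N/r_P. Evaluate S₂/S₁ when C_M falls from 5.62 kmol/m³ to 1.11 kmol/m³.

2.25

S_{N/P} = (k₁/k₂)·C_M^-0.5, so S₂/S₁ = (C_{M,2}/C_{M,1})^-0.5.
= (1.11/5.62)^(-0.5) = (0.1975)^(-0.5) = 2.25.
Selectivity toward N rises as C_M falls — low-concentration operation is favoured.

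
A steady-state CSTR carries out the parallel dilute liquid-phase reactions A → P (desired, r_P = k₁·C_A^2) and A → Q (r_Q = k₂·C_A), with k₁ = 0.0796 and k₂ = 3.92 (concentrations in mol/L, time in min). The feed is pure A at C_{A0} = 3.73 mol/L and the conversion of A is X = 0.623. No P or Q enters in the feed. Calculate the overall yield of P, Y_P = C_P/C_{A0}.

0.0173

Exit C_A = C_{A0}(1−X) = 3.73×0.377 = 1.406 mol/L.
A CSTR operates uniformly at the exit composition, giving r_P = 0.1574 and r_Q = 5.512 (each k·C_A^n at C_A = 1.406).
Fraction of consumed A going to P: r_P/(r_P+r_Q) = 0.02776.
C_P = 0.02776·C_{A0}·X = 0.02776×3.73×0.623 = 0.0645 mol/L; Y_P = C_P/C_{A0} = 0.0173.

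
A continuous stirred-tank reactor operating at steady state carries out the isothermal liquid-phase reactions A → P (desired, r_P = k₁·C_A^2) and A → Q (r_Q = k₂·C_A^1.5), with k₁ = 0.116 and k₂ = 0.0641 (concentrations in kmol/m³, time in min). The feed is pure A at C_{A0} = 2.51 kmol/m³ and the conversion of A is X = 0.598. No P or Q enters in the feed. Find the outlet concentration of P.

Exit C_A = C_{A0}(1−X) = 2.51×0.402 = 1.009 kmol/m³.
A CSTR operates uniformly at the exit composition, giving r_P = 0.1181 and r_Q = 0.06497 (each k·C_A^n at C_A = 1.009).
Fraction of consumed A going to P: r_P/(r_P+r_Q) = 0.6451.
C_P = 0.6451·C_{A0}·X = 0.6451×2.51×0.598 = 0.968 kmol/m³.

0.968 kmol/m³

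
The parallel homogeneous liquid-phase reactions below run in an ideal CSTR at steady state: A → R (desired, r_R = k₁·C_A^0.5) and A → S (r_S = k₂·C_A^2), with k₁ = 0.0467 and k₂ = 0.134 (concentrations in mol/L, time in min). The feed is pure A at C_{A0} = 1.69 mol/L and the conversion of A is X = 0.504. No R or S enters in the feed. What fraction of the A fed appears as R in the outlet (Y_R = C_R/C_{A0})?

Exit C_A = C_{A0}(1−X) = 1.69×0.496 = 0.8382 mol/L.
In a CSTR the entire volume is at exit conditions, so r_R = 0.0467×0.8382^0.5 = 0.04276 and r_S = 0.134×0.8382^2 = 0.09415.
Fraction of consumed A going to R: r_R/(r_R+r_S) = 0.3123.
C_R = 0.3123·C_{A0}·X = 0.3123×1.69×0.504 = 0.266 mol/L; Y_R = C_R/C_{A0} = 0.157.

0.157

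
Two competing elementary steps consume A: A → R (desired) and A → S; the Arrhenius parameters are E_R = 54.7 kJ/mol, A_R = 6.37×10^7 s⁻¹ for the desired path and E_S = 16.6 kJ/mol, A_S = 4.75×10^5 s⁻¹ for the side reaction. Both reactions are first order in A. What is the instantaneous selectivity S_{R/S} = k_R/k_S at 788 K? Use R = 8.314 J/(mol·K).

k_R/k_S = (A_R/A_S)·exp[−(E_R−E_S)/(RT)] = (A_R/A_S)·exp[(E_S−E_R)/(RT)].
(E_S−E_R)/(RT) = (16.6−54.7)×10³/(8.314×788) = -38100/6551 = -5.816.
k_R/k_S = (6.37×10^7/4.75×10^5)·exp(-5.816) = 134.1 × 0.002981 = 0.400.

0.400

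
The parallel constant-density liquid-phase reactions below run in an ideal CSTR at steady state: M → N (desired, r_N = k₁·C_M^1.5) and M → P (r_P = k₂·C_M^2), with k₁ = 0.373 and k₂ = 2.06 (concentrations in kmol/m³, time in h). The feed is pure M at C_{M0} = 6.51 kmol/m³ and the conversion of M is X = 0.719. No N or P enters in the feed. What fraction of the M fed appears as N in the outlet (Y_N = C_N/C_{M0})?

0.0849

Exit C_M = C_{M0}(1−X) = 6.51×0.281 = 1.829 kmol/m³.
A CSTR operates uniformly at the exit composition, giving r_N = 0.9229 and r_P = 6.894 (each k·C_M^n at C_M = 1.829).
Fraction of consumed M going to N: r_N/(r_N+r_P) = 0.1181.
C_N = 0.1181·C_{M0}·X = 0.1181×6.51×0.719 = 0.553 kmol/m³; Y_N = C_N/C_{M0} = 0.0849.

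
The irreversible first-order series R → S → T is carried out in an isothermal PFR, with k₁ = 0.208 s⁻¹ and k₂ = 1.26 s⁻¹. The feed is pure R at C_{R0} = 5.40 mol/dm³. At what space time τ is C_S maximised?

For first-order series the maximum of C_S occurs at τ_opt = ln(k₂/k₁)/(k₂−k₁).
= ln(1.26/0.208)/(1.26−0.208) = ln(6.058)/1.052 = 1.801/1.052 = 1.71 s.

1.71 s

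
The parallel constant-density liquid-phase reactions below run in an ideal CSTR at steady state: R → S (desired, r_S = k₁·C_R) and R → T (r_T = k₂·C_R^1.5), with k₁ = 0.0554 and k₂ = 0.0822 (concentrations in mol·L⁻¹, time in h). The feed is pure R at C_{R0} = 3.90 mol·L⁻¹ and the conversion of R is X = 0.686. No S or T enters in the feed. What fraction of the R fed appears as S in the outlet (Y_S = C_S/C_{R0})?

0.260

Exit C_R = C_{R0}(1−X) = 3.90×0.314 = 1.225 mol·L⁻¹.
In a CSTR the entire volume is at exit conditions, so r_S = 0.0554×1.225 = 0.06784 and r_T = 0.0822×1.225^1.5 = 0.1114.
Fraction of consumed R going to S: r_S/(r_S+r_T) = 0.3785.
C_S = 0.3785·C_{R0}·X = 0.3785×3.90×0.686 = 1.01 mol·L⁻¹; Y_S = C_S/C_{R0} = 0.260.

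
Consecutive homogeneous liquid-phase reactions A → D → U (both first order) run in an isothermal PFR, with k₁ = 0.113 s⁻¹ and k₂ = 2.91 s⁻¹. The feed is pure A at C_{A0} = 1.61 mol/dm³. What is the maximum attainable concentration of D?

At the optimum, C_{D,max}/C_{A0} = (k₁/k₂)^[k₂/(k₂−k₁)].
= (0.113/2.91)^(2.91/(2.91−0.113)) = (0.03883)^(1.040) = 0.03406.
C_{D,max} = 0.03406×1.61 = 0.0548 mol/dm³.

0.0548 mol/dm³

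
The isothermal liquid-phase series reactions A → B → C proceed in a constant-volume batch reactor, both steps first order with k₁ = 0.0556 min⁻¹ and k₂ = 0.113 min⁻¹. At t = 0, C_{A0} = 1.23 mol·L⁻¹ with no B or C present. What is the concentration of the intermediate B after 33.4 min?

The intermediate concentration in a first-order A→B→C sequence is C_B = k₁C_{A0}(e^(−k₁t) − e^(−k₂t))/(k₂−k₁).
e^(−k₁t) = e^(−0.0556×33.4) = e^(−1.857) = 0.1561; e^(−k₂t) = e^(−3.774) = 0.02296.
C_B = 0.0556×1.23/(0.113−0.0556) × (0.1561−0.02296) = 1.191×0.1332 = 0.1587 mol·L⁻¹.

0.159 mol·L⁻¹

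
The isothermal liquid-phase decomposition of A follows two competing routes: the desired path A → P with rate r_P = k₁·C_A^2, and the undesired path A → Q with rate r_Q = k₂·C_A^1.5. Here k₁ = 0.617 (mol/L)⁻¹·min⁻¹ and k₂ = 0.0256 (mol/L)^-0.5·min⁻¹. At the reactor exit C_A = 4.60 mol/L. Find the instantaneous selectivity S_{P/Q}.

S_{P/Q} = r_P/r_Q = (k₁·C_A^2)/(k₂·C_A^1.5) = (k₁/k₂)·C_A^0.5.
= (0.617×4.600^2) / (0.0256×4.600^1.5) = 13.06/0.2526 = 51.7.
Since the desired path is higher order in A, keeping C_A high (PFR or concentrated feed) favours P.

51.7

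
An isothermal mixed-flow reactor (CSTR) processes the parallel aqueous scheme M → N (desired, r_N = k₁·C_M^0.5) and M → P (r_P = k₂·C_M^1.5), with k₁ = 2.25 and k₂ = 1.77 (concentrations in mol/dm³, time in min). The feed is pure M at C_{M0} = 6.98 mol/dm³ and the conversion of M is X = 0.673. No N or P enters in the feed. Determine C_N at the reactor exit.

1.68 mol/dm³

Exit C_M = C_{M0}(1−X) = 6.98×0.327 = 2.282 mol/dm³.
In a CSTR the entire volume is at exit conditions, so r_N = 2.25×2.282^0.5 = 3.399 and r_P = 1.77×2.282^1.5 = 6.103.
Fraction of consumed M going to N: r_N/(r_N+r_P) = 0.3577.
C_N = 0.3577·C_{M0}·X = 0.3577×6.98×0.673 = 1.68 mol/dm³.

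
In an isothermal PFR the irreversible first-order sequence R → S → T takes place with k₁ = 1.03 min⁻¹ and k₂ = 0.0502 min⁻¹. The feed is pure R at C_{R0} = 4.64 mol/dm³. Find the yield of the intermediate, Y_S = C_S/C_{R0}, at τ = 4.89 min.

0.816

For first-order series with pure R initially, C_S(τ) = k₁C_{R0}/(k₂−k₁)·(e^(−k₁τ) − e^(−k₂τ)).
e^(−k₁τ) = e^(−1.03×4.89) = e^(−5.037) = 0.006495; e^(−k₂τ) = e^(−0.2455) = 0.7823.
C_S = 1.03×4.64/(0.0502−1.03) × (0.006495−0.7823) = (-4.878)×(-0.7758) = 3.784 mol/dm³.
Y_S = C_S/C_{R0} = 3.784/4.64 = 0.816.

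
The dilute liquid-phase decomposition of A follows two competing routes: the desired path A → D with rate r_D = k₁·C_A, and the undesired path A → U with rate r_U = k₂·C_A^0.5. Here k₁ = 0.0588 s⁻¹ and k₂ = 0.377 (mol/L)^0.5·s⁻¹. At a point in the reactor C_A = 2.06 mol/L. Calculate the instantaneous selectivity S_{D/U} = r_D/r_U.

0.224

S_{D/U} = r_D/r_U = (k₁·C_A)/(k₂·C_A^0.5) = (k₁/k₂)·C_A^0.5.
= (0.0588×2.060) / (0.377×2.060^0.5) = 0.1211/0.5411 = 0.224.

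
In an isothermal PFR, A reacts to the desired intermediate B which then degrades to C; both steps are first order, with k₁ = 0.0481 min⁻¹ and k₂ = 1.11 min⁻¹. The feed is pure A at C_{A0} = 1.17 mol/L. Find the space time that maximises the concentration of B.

2.96 min

The intermediate peaks when r₁ = r₂, i.e. k₁e^(−k₁τ) = k₂e^(−k₂τ), giving τ_opt = ln(k₂/k₁)/(k₂−k₁).
= ln(1.11/0.0481)/(1.11−0.0481) = ln(23.08)/1.062 = 3.139/1.062 = 2.96 min.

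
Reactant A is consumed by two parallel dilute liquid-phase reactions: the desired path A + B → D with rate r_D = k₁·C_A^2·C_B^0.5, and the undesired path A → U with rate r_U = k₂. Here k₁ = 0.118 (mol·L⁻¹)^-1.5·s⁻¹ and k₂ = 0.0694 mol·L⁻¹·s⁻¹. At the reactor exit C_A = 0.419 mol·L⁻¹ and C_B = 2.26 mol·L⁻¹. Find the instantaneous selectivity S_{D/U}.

S_{D/U} = r_D/r_U = (k₁·C_A^2·C_B^0.5)/(k₂) = (k₁/k₂)·C_A^2·C_B^0.5.
= (0.118×0.4190^2×2.260^0.5) / (0.0694) = 0.03114/0.06940 = 0.449.
Since the desired path is higher order in A, keeping C_A high (PFR or concentrated feed) favours D.

0.449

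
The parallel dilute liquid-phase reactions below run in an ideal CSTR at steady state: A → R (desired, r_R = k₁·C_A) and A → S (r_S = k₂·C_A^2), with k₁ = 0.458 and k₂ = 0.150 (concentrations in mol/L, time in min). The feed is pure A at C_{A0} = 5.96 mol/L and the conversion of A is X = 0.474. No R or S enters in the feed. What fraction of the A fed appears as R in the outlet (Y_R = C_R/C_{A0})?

Exit C_A = C_{A0}(1−X) = 5.96×0.526 = 3.135 mol/L.
A CSTR operates uniformly at the exit composition, giving r_R = 1.436 and r_S = 1.474 (each k·C_A^n at C_A = 3.135).
Fraction of consumed A going to R: r_R/(r_R+r_S) = 0.4934.
C_R = 0.4934·C_{A0}·X = 0.4934×5.96×0.474 = 1.39 mol/L; Y_R = C_R/C_{A0} = 0.234.

0.234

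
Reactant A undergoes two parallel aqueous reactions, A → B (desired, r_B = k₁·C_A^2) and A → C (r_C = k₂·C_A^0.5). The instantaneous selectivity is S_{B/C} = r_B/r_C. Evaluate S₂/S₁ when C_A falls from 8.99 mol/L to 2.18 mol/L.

0.119

S_{B/C} = (k₁/k₂)·C_A^1.5, so S₂/S₁ = (C_{A,2}/C_{A,1})^1.5.
= (2.18/8.99)^1.5 = (0.2425)^1.5 = 0.119.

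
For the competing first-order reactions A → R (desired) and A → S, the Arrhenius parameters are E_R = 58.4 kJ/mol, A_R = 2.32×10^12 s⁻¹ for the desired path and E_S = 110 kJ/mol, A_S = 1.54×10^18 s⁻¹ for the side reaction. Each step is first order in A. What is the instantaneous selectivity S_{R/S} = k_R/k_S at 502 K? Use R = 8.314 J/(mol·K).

0.353

k_R/k_S = (A_R/A_S)·exp[−(E_R−E_S)/(RT)] = (A_R/A_S)·exp[(E_S−E_R)/(RT)].
(E_S−E_R)/(RT) = (110−58.4)×10³/(8.314×502) = 51600/4174 = 12.36.
k_R/k_S = (2.32×10^12/1.54×10^18)·exp(12.36) = 1.506×10^-6 × 2.341×10^5 = 0.353.
Since E_R < E_S, lowering the temperature improves selectivity toward R.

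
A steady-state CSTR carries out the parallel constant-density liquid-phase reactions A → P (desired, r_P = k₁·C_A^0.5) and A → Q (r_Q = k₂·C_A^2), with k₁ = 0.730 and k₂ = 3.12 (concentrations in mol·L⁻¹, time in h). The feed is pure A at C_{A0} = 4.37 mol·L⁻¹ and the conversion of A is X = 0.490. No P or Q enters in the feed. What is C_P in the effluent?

Exit C_A = C_{A0}(1−X) = 4.37×0.510 = 2.229 mol·L⁻¹.
A CSTR operates uniformly at the exit composition, giving r_P = 1.090 and r_Q = 15.50 (each k·C_A^n at C_A = 2.229).
Fraction of consumed A going to P: r_P/(r_P+r_Q) = 0.06570.
C_P = 0.06570·C_{A0}·X = 0.06570×4.37×0.490 = 0.141 mol·L⁻¹.

0.141 mol·L⁻¹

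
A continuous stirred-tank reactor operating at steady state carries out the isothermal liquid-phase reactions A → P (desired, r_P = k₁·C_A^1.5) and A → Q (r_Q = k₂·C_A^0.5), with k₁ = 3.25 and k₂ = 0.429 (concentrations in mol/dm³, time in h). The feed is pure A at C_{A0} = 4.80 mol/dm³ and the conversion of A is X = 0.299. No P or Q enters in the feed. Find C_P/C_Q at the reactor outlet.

25.5

Exit C_A = C_{A0}(1−X) = 4.80×0.701 = 3.365 mol/dm³.
In a CSTR the entire volume is at exit conditions, so r_P = 3.25×3.365^1.5 = 20.06 and r_Q = 0.429×3.365^0.5 = 0.7869.
Overall selectivity = C_P/C_Q = r_Pτ/(r_Qτ) = r_P/r_Q = 25.5.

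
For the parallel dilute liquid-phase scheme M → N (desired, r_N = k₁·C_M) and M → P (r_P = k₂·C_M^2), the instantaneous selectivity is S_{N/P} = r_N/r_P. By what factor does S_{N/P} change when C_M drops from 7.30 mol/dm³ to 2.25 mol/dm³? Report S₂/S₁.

3.24

S_{N/P} = (k₁/k₂)·C_M⁻¹, so S₂/S₁ = (C_{M,2}/C_{M,1})⁻¹.
= 7.30/2.25 = 3.24.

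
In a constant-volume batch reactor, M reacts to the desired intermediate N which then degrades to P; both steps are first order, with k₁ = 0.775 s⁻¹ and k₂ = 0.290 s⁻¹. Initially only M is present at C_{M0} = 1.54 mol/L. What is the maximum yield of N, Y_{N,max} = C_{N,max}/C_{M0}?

0.556

For a first-order series the maximum intermediate yield is C_{N,max}/C_{M0} = (k₁/k₂)^[k₂/(k₂−k₁)].
= (0.775/0.290)^(0.290/(0.290−0.775)) = (2.672)^(-0.5979) = 0.5556.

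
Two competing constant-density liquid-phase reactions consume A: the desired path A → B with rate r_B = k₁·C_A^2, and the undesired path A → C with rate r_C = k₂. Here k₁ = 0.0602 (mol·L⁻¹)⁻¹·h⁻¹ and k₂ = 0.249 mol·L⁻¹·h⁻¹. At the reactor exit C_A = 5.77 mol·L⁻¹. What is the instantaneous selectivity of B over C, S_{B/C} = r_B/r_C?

8.05

S_{B/C} = r_B/r_C = (k₁·C_A^2)/(k₂) = (k₁/k₂)·C_A^2.
= (0.0602×5.770^2) / (0.249) = 2.004/0.2490 = 8.05.
Since the desired path is higher order in A, keeping C_A high (PFR or concentrated feed) favours B.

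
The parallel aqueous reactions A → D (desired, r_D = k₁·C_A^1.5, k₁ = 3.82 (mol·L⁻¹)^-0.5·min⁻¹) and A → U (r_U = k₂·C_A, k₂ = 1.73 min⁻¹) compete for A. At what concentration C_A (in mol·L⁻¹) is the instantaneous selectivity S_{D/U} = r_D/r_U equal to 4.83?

S_{D/U} = (k₁/k₂)·C_A^0.5 ⇒ C_A = (S·k₂/k₁)^(2).
= (4.83×1.73/3.82)^(2) = (2.187)^(2) = 4.78 mol·L⁻¹.

4.78 mol·L⁻¹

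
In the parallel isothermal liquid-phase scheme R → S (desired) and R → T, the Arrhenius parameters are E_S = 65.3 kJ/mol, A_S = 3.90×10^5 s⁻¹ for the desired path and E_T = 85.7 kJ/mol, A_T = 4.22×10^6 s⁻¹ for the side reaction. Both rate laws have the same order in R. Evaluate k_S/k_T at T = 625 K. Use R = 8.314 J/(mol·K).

4.69

Since both paths have the same order in R, the concentration cancels and S_{S/T} = k_S/k_T = (A_S/A_T)·exp[(E_T−E_S)/(RT)].
(E_T−E_S)/(RT) = (85.7−65.3)×10³/(8.314×625) = 20400/5196 = 3.926.
k_S/k_T = (3.90×10^5/4.22×10^6)·exp(3.926) = 0.09242 × 50.70 = 4.69.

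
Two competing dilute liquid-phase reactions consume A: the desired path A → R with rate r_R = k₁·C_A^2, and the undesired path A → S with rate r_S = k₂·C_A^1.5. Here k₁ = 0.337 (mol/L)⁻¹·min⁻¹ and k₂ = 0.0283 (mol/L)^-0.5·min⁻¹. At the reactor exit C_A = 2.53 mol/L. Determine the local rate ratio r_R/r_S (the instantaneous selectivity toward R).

S_{R/S} = r_R/r_S = (k₁·C_A^2)/(k₂·C_A^1.5) = (k₁/k₂)·C_A^0.5.
= (0.337×2.530^2) / (0.0283×2.530^1.5) = 2.157/0.1139 = 18.9.
Since the desired path is higher order in A, keeping C_A high (PFR or concentrated feed) favours R.

18.9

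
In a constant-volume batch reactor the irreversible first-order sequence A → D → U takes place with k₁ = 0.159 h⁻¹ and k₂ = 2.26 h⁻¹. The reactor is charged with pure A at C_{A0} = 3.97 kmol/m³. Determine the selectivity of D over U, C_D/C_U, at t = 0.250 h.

Solving the coupled first-order balances gives C_D(t) = [k₁/(k₂−k₁)]·C_{A0}·(e^(−k₁t) − e^(−k₂t)).
e^(−k₁t) = e^(−0.159×0.250) = e^(−0.03975) = 0.9610; e^(−k₂t) = e^(−0.5650) = 0.5684.
C_D = 0.159×3.97/(2.26−0.159) × (0.9610−0.5684) = 0.3004×0.3927 = 0.1180 kmol/m³.
C_A = C_{A0}e^(−k₁t) = 3.815 kmol/m³, so C_U = C_{A0}−C_A−C_D = 0.03674 kmol/m³; C_D/C_U = 3.21.

3.21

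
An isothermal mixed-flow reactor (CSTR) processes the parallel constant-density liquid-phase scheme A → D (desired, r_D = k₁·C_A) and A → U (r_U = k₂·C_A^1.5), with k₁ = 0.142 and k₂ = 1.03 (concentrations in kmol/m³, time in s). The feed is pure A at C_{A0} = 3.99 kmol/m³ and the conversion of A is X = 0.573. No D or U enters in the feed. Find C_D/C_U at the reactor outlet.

0.106

Exit C_A = C_{A0}(1−X) = 3.99×0.427 = 1.704 kmol/m³.
A CSTR operates uniformly at the exit composition, giving r_D = 0.2419 and r_U = 2.291 (each k·C_A^n at C_A = 1.704).
Overall selectivity = C_D/C_U = r_Dτ/(r_Uτ) = r_D/r_U = 0.106.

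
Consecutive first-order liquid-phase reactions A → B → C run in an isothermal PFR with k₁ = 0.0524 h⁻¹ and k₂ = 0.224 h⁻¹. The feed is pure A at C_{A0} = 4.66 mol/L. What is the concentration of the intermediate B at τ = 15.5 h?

0.587 mol/L

The intermediate concentration in a first-order A→B→C sequence is C_B = k₁C_{A0}(e^(−k₁τ) − e^(−k₂τ))/(k₂−k₁).
e^(−k₁τ) = e^(−0.0524×15.5) = e^(−0.8122) = 0.4439; e^(−k₂τ) = e^(−3.472) = 0.03105.
C_B = 0.0524×4.66/(0.224−0.0524) × (0.4439−0.03105) = 1.423×0.4128 = 0.5874 mol/L.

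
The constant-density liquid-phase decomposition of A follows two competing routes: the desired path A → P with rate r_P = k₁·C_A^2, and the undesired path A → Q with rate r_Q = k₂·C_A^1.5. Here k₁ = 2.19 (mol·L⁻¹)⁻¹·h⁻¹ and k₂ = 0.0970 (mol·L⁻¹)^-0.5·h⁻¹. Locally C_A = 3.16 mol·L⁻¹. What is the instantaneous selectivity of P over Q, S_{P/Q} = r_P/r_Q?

40.1

S_{P/Q} = r_P/r_Q = (k₁·C_A^2)/(k₂·C_A^1.5) = (k₁/k₂)·C_A^0.5.
= (2.19×3.160^2) / (0.0970×3.160^1.5) = 21.87/0.5449 = 40.1.
Since the desired path is higher order in A, keeping C_A high (PFR or concentrated feed) favours P.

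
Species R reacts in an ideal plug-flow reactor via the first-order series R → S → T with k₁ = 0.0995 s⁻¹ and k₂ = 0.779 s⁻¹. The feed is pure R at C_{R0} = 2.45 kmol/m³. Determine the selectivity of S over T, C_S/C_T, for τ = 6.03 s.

0.212

The intermediate concentration in a first-order A→B→C sequence is C_S = k₁C_{R0}(e^(−k₁τ) − e^(−k₂τ))/(k₂−k₁).
e^(−k₁τ) = e^(−0.0995×6.03) = e^(−0.6000) = 0.5488; e^(−k₂τ) = e^(−4.697) = 0.009119.
C_S = 0.0995×2.45/(0.779−0.0995) × (0.5488−0.009119) = 0.3588×0.5397 = 0.1936 kmol/m³.
C_R = C_{R0}e^(−k₁τ) = 1.345 kmol/m³, so C_T = C_{R0}−C_R−C_S = 0.9118 kmol/m³; C_S/C_T = 0.212.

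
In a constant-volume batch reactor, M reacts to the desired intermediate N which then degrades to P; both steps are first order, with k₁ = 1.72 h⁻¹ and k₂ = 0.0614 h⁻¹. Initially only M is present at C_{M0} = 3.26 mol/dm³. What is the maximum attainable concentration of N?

2.88 mol/dm³

At the optimum, C_{N,max}/C_{M0} = (k₁/k₂)^[k₂/(k₂−k₁)].
= (1.72/0.0614)^(0.0614/(0.0614−1.72)) = (28.01)^(-0.03702) = 0.8839.
C_{N,max} = 0.8839×3.26 = 2.88 mol/dm³.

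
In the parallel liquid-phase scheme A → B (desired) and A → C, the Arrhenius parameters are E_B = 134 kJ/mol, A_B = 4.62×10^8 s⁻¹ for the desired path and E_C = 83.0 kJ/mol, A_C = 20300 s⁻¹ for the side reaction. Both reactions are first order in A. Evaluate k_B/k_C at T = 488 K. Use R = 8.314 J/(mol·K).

0.0791

Since both paths have the same order in A, the concentration cancels and S_{B/C} = k_B/k_C = (A_B/A_C)·exp[(E_C−E_B)/(RT)].
(E_C−E_B)/(RT) = (83.0−134)×10³/(8.314×488) = -51000/4057 = -12.57.
k_B/k_C = (4.62×10^8/20300)·exp(-12.57) = 22759 × 3.474×10^-6 = 0.0791.
Since E_B > E_C, raising the temperature improves selectivity toward B.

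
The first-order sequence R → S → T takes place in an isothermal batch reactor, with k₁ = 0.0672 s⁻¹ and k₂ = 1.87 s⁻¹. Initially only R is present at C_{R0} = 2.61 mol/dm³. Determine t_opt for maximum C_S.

The intermediate peaks when r₁ = r₂, i.e. k₁e^(−k₁t) = k₂e^(−k₂t), giving t_opt = ln(k₂/k₁)/(k₂−k₁).
= ln(1.87/0.0672)/(1.87−0.0672) = ln(27.83)/1.803 = 3.326/1.803 = 1.84 s.

1.84 s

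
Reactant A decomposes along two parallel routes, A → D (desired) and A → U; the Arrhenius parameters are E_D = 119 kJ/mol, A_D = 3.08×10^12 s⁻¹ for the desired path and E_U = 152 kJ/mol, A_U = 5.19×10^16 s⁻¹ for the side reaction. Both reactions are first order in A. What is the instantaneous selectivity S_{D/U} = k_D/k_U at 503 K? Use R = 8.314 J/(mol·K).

k_D/k_U = (A_D/A_U)·exp[−(E_D−E_U)/(RT)] = (A_D/A_U)·exp[(E_U−E_D)/(RT)].
(E_U−E_D)/(RT) = (152−119)×10³/(8.314×503) = 33000/4182 = 7.891.
k_D/k_U = (3.08×10^12/5.19×10^16)·exp(7.891) = 5.934×10^-5 × 2673 = 0.159.

0.159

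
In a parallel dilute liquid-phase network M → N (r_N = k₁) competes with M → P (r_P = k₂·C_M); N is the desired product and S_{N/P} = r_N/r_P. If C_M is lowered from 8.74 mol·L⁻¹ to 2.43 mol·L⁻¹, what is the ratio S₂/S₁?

S_{N/P} = (k₁/k₂)·C_M⁻¹, so S₂/S₁ = (C_{M,2}/C_{M,1})⁻¹.
= 8.74/2.43 = 3.60.

3.60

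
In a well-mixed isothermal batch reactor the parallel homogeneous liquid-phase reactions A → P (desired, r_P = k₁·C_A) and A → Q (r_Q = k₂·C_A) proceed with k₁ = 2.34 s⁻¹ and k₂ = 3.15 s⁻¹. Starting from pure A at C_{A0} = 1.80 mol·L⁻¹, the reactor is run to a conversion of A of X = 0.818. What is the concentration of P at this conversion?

C_A = C_{A0}(1−X) = 0.3276 mol·L⁻¹.
Both paths are first order in A, so the instantaneous fraction to P is constant: dC_P/d(−C_A) = k₁/(k₁+k₂) = 0.4262.
C_P = 0.4262·(C_{A0}−C_A) = 0.4262×1.472 = 0.628 mol·L⁻¹.

0.628 mol·L⁻¹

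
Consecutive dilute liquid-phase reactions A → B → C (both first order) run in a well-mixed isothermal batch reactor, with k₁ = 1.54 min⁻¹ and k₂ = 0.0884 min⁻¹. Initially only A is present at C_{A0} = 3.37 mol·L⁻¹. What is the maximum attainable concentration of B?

2.83 mol·L⁻¹

Evaluating C_B at t_opt = ln(k₂/k₁)/(k₂−k₁) gives C_{B,max}/C_{A0} = (k₁/k₂)^[k₂/(k₂−k₁)].
= (1.54/0.0884)^(0.0884/(0.0884−1.54)) = (17.42)^(-0.06090) = 0.8403.
C_{B,max} = 0.8403×3.37 = 2.83 mol·L⁻¹.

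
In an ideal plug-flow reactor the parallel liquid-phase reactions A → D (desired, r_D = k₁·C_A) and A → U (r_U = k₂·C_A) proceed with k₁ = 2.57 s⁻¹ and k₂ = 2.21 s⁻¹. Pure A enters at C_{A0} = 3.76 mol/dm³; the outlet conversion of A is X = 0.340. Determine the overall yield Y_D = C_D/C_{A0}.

C_A = C_{A0}(1−X) = 2.482 mol/dm³.
Both paths are first order in A, so the instantaneous fraction to D is constant: dC_D/d(−C_A) = k₁/(k₁+k₂) = 0.5377.
C_D = 0.5377·(C_{A0}−C_A) = 0.5377×1.278 = 0.687 mol/dm³.
Y_D = C_D/C_{A0} = 0.6873/3.76 = 0.183.

0.183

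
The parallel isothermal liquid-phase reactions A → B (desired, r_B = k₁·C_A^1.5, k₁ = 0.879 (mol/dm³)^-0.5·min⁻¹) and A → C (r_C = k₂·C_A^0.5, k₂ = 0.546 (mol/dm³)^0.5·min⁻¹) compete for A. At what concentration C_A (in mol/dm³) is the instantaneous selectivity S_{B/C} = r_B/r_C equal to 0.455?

S_{B/C} = (k₁/k₂)·C_A ⇒ C_A = S·k₂/k₁.
= 0.455×0.546/0.879 = 0.283 mol/dm³.

0.283 mol/dm³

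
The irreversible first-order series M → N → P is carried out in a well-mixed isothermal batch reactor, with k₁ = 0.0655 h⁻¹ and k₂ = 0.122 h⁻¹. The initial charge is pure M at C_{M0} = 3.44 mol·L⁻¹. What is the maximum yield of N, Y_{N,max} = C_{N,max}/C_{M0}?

For a first-order series the maximum intermediate yield is C_{N,max}/C_{M0} = (k₁/k₂)^[k₂/(k₂−k₁)].
= (0.0655/0.122)^(0.122/(0.122−0.0655)) = (0.5369)^(2.159) = 0.2611.

0.261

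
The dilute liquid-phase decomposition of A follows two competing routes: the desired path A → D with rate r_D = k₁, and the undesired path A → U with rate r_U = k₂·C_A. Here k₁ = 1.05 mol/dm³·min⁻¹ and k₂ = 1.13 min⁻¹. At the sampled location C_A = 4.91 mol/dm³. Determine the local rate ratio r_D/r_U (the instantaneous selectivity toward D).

S_{D/U} = r_D/r_U = (k₁)/(k₂·C_A) = (k₁/k₂)·C_A⁻¹.
= (1.05) / (1.13×4.910) = 1.050/5.548 = 0.189.

0.189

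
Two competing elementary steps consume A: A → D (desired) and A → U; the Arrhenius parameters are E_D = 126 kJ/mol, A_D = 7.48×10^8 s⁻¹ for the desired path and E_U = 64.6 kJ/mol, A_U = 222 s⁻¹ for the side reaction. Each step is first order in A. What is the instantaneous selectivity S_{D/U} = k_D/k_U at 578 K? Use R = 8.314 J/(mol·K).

Since both paths have the same order in A, the concentration cancels and S_{D/U} = k_D/k_U = (A_D/A_U)·exp[(E_U−E_D)/(RT)].
(E_U−E_D)/(RT) = (64.6−126)×10³/(8.314×578) = -61400/4805 = -12.78.
k_D/k_U = (7.48×10^8/222)·exp(-12.78) = 3.369×10^6 × 2.825×10^-6 = 9.52.
Since E_D > E_U, raising the temperature improves selectivity toward D.

9.52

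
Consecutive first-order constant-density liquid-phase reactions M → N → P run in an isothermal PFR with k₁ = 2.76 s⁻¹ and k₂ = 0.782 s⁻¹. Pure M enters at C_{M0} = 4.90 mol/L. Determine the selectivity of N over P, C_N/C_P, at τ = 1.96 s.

0.421

Solving the coupled first-order balances gives C_N(τ) = [k₁/(k₂−k₁)]·C_{M0}·(e^(−k₁τ) − e^(−k₂τ)).
e^(−k₁τ) = e^(−2.76×1.96) = e^(−5.410) = 0.004473; e^(−k₂τ) = e^(−1.533) = 0.2159.
C_N = 2.76×4.90/(0.782−2.76) × (0.004473−0.2159) = (-6.837)×(-0.2115) = 1.446 mol/L.
C_M = C_{M0}e^(−k₁τ) = 0.02192 mol/L, so C_P = C_{M0}−C_M−C_N = 3.432 mol/L; C_N/C_P = 0.421.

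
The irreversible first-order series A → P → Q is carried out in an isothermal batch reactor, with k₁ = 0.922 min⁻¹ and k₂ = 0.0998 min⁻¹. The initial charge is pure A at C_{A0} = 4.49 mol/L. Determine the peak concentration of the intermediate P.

Evaluating C_P at t_opt = ln(k₂/k₁)/(k₂−k₁) gives C_{P,max}/C_{A0} = (k₁/k₂)^[k₂/(k₂−k₁)].
= (0.922/0.0998)^(0.0998/(0.0998−0.922)) = (9.238)^(-0.1214) = 0.7635.
C_{P,max} = 0.7635×4.49 = 3.43 mol/L.

3.43 mol/L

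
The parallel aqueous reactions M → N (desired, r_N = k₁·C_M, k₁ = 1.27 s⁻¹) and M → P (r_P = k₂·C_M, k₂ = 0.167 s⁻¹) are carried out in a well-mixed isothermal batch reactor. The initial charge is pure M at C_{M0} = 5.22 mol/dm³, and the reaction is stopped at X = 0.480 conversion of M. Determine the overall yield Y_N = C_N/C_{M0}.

C_M = C_{M0}(1−X) = 2.714 mol/dm³.
Both paths are first order in M, so the instantaneous fraction to N is constant: dC_N/d(−C_M) = k₁/(k₁+k₂) = 0.8838.
C_N = 0.8838·(C_{M0}−C_M) = 0.8838×2.506 = 2.21 mol/dm³.
Y_N = C_N/C_{M0} = 2.214/5.22 = 0.424.

0.424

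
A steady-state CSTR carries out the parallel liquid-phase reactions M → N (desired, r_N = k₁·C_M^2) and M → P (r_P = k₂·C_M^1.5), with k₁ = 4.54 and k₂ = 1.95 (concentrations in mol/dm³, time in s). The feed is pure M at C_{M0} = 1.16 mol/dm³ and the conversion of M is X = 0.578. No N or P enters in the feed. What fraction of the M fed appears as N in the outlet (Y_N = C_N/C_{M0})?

0.358

Exit C_M = C_{M0}(1−X) = 1.16×0.422 = 0.4895 mol/dm³.
A CSTR operates uniformly at the exit composition, giving r_N = 1.088 and r_P = 0.6679 (each k·C_M^n at C_M = 0.4895).
Fraction of consumed M going to N: r_N/(r_N+r_P) = 0.6196.
C_N = 0.6196·C_{M0}·X = 0.6196×1.16×0.578 = 0.415 mol/dm³; Y_N = C_N/C_{M0} = 0.358.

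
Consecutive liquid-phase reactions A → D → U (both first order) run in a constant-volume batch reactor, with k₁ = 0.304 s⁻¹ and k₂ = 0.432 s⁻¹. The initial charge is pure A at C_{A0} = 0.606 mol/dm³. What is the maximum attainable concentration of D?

For a first-order series the maximum intermediate yield is C_{D,max}/C_{A0} = (k₁/k₂)^[k₂/(k₂−k₁)].
= (0.304/0.432)^(0.432/(0.432−0.304)) = (0.7037)^(3.375) = 0.3055.
C_{D,max} = 0.3055×0.606 = 0.185 mol/dm³.

0.185 mol/dm³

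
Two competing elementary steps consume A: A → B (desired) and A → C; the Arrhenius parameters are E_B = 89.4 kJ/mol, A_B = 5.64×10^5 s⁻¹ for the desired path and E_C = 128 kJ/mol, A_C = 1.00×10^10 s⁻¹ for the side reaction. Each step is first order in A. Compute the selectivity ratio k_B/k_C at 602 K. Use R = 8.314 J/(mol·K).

0.126

With equal orders, S_{B/C} = k_B/k_C = (A_B/A_C)·exp[(E_C−E_B)/(RT)].
(E_C−E_B)/(RT) = (128−89.4)×10³/(8.314×602) = 38600/5005 = 7.712.
k_B/k_C = (5.64×10^5/1.00×10^10)·exp(7.712) = 5.640×10^-5 × 2236 = 0.126.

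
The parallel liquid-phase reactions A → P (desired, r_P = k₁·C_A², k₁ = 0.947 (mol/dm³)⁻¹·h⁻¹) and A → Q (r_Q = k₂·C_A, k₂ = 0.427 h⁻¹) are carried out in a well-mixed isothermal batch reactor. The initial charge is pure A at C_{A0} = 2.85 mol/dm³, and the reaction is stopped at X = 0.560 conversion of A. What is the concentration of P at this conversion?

1.30 mol/dm³

C_A = C_{A0}(1−X) = 1.254 mol/dm³.
Along a PFR/batch, dC_Q/dC_A = −r_Q/(r_P+r_Q) = −k₂/(k₂+k₁·C_A).
Integrating from C_{A0} to C_A: C_Q = (0.427/0.947)·ln[(0.427+0.947·2.85)/(0.427+0.947·1.25)] = 0.4509·ln(3.126/1.615) = 0.2979 mol/dm³.
Then C_P = (C_{A0}−C_A) − C_Q = 1.596 − 0.2979 = 1.298 mol/dm³.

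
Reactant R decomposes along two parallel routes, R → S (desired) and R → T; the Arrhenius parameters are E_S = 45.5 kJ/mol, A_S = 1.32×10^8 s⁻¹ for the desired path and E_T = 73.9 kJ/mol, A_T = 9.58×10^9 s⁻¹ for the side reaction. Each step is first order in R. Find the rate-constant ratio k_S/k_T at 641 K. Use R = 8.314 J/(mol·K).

2.84

With equal orders, S_{S/T} = k_S/k_T = (A_S/A_T)·exp[(E_T−E_S)/(RT)].
(E_T−E_S)/(RT) = (73.9−45.5)×10³/(8.314×641) = 28400/5329 = 5.329.
k_S/k_T = (1.32×10^8/9.58×10^9)·exp(5.329) = 0.01378 × 206.2 = 2.84.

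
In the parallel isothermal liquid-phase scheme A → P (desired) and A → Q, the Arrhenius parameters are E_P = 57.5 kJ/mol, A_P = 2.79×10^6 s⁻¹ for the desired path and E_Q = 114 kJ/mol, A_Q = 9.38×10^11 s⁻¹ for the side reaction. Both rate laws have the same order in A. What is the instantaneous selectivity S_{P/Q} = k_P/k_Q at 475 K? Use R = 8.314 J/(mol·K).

4.86

k_P/k_Q = (A_P/A_Q)·exp[−(E_P−E_Q)/(RT)] = (A_P/A_Q)·exp[(E_Q−E_P)/(RT)].
(E_Q−E_P)/(RT) = (114−57.5)×10³/(8.314×475) = 56500/3949 = 14.31.
k_P/k_Q = (2.79×10^6/9.38×10^11)·exp(14.31) = 2.974×10^-6 × 1.635×10^6 = 4.86.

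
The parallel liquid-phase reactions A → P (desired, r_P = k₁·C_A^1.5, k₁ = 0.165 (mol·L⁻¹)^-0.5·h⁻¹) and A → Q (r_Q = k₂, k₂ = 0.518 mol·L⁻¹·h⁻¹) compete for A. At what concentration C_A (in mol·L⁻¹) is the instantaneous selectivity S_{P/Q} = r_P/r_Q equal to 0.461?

1.28 mol·L⁻¹

S_{P/Q} = (k₁/k₂)·C_A^1.5 ⇒ C_A = (S·k₂/k₁)^(1/1.5).
= (0.461×0.518/0.165)^(0.6667) = (1.447)^(0.6667) = 1.28 mol·L⁻¹.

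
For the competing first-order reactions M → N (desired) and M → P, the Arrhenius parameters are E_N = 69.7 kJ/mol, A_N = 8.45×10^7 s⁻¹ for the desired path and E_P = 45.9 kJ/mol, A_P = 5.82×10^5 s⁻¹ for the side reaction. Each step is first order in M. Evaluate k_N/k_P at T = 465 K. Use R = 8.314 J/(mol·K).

0.308

Since both paths have the same order in M, the concentration cancels and S_{N/P} = k_N/k_P = (A_N/A_P)·exp[(E_P−E_N)/(RT)].
(E_P−E_N)/(RT) = (45.9−69.7)×10³/(8.314×465) = -23800/3866 = -6.156.
k_N/k_P = (8.45×10^7/5.82×10^5)·exp(-6.156) = 145.2 × 0.002120 = 0.308.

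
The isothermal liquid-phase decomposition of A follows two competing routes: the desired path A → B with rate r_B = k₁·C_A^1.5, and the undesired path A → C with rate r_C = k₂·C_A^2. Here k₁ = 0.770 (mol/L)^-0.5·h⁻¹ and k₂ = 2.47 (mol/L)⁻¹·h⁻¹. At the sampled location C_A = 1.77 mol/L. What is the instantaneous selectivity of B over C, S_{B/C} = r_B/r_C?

S_{B/C} = r_B/r_C = (k₁·C_A^1.5)/(k₂·C_A^2) = (k₁/k₂)·C_A^-0.5.
= (0.770×1.770^1.5) / (2.47×1.770^2) = 1.813/7.738 = 0.234.

0.234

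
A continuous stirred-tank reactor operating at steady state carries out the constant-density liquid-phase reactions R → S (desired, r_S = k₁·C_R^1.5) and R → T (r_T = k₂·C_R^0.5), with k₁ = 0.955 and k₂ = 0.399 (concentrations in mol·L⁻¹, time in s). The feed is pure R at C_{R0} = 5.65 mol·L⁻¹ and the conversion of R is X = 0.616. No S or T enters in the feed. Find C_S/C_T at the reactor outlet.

5.19

Exit C_R = C_{R0}(1−X) = 5.65×0.384 = 2.170 mol·L⁻¹.
A CSTR operates uniformly at the exit composition, giving r_S = 3.052 and r_T = 0.5877 (each k·C_R^n at C_R = 2.170).
Overall selectivity = C_S/C_T = r_Sτ/(r_Tτ) = r_S/r_T = 5.19.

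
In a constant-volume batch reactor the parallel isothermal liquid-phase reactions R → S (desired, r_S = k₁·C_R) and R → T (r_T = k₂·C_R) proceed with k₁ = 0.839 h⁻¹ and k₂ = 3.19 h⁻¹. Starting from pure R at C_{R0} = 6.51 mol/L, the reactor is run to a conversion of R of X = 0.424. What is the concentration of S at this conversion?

0.575 mol/L

C_R = C_{R0}(1−X) = 3.750 mol/L.
Both paths are first order in R, so the instantaneous fraction to S is constant: dC_S/d(−C_R) = k₁/(k₁+k₂) = 0.2082.
C_S = 0.2082·(C_{R0}−C_R) = 0.2082×2.760 = 0.575 mol/L.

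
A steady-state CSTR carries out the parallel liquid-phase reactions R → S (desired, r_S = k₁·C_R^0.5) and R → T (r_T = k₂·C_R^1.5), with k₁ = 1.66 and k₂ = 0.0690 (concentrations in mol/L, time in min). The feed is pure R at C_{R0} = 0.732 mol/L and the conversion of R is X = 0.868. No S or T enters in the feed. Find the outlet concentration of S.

Exit C_R = C_{R0}(1−X) = 0.732×0.132 = 0.09662 mol/L.
Rates in a CSTR are evaluated at the outlet concentration: r_S = 1.66×0.09662^0.5 = 0.5160, r_T = 0.0690×0.09662^1.5 = 0.002072.
Fraction of consumed R going to S: r_S/(r_S+r_T) = 0.9960.
C_S = 0.9960·C_{R0}·X = 0.9960×0.732×0.868 = 0.633 mol/L.

0.633 mol/L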